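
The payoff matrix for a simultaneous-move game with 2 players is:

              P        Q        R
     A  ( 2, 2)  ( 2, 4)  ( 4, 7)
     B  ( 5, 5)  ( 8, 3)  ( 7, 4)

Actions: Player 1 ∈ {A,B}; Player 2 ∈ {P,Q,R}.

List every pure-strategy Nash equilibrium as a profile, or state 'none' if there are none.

Nash profiles: (B,P)

(A,P): not NE [P1→B gives 5>2; P2→R gives 7>2]
(A,Q): not NE [P1→B gives 8>2; P2→R gives 7>4]
(A,R): not NE [P1→B gives 7>4]
(B,P): NE
(B,Q): not NE [P2→P gives 5>3]
(B,R): not NE [P2→P gives 5>4]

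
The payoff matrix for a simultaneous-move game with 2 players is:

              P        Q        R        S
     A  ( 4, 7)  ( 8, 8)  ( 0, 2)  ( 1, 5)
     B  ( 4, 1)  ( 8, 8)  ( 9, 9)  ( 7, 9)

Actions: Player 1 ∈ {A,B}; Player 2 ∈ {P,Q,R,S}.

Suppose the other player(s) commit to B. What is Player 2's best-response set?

BR_2 = {R,S}

u_2(P vs B) = 1
u_2(Q vs B) = 8
u_2(R vs B) = 9
u_2(S vs B) = 9
max payoff 9 at {R,S}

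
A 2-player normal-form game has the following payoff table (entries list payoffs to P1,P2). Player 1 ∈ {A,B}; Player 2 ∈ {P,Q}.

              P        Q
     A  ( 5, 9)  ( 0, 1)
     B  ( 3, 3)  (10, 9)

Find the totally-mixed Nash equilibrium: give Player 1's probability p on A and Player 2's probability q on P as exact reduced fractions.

P1 indiff ⇒ q·5+(1-q)·0 = q·3+(1-q)·10 ⇒ q(2) = (1-q)(10) ⇒ q = 5/6
P2 indiff ⇒ p·9+(1-p)·3 = p·1+(1-p)·9 ⇒ p(8) = (1-p)(6) ⇒ p = 3/7

p=3/7, q=5/6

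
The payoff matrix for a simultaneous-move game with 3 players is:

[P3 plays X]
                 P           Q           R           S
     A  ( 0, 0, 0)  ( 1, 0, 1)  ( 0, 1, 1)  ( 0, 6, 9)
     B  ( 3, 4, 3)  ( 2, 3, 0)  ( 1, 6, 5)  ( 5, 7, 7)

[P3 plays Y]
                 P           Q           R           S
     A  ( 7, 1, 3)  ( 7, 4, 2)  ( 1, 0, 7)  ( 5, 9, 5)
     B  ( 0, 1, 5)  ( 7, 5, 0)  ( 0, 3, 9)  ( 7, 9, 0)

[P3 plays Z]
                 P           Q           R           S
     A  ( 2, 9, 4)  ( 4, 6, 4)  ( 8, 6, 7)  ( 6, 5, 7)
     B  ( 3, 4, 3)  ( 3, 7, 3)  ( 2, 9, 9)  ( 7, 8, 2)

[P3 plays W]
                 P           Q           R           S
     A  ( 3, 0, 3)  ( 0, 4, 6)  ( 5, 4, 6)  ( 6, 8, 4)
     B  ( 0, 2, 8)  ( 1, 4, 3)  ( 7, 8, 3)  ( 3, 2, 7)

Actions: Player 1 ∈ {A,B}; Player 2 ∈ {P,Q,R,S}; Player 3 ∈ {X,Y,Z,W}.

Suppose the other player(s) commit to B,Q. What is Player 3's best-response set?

u_3(X vs B,Q) = 0
u_3(Y vs B,Q) = 0
u_3(Z vs B,Q) = 3
u_3(W vs B,Q) = 3
max payoff 3 at {Z,W}

argmax u_3 = {Z,W}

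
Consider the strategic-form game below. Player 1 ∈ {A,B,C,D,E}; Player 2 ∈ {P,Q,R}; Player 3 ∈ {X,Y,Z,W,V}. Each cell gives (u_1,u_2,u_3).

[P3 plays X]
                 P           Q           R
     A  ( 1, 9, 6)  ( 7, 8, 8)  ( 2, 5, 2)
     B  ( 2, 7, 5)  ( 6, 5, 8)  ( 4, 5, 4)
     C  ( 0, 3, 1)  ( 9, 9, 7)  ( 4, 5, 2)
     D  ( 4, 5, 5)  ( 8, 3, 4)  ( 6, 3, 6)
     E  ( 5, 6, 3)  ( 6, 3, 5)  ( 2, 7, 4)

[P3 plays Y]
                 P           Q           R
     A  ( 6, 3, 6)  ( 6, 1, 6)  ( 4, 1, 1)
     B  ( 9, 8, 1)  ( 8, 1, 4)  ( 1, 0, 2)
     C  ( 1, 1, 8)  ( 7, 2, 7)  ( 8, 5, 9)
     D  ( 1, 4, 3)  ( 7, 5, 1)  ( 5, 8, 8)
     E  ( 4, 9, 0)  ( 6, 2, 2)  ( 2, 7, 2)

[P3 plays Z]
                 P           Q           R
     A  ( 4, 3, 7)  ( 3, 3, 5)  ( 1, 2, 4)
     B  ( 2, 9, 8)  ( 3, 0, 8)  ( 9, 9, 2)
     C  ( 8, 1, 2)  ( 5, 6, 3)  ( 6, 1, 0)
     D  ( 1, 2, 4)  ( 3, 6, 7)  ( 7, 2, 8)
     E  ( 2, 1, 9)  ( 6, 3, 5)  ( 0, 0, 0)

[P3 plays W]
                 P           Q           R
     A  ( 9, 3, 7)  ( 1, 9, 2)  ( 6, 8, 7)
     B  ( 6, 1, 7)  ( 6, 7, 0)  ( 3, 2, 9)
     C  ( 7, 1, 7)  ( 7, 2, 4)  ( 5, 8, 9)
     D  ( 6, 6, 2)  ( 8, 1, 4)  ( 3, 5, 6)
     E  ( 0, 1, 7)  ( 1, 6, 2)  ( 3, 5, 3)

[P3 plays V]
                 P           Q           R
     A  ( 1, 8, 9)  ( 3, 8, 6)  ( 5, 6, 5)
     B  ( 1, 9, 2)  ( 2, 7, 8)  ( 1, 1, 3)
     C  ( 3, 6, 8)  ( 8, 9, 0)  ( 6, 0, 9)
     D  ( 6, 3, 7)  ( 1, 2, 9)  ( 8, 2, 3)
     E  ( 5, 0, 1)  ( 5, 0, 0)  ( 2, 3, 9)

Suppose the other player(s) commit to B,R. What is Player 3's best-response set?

u_3(X vs B,R) = 4
u_3(Y vs B,R) = 2
u_3(Z vs B,R) = 2
u_3(W vs B,R) = 9
u_3(V vs B,R) = 3
max payoff 9 at {W}

P3 best: {W}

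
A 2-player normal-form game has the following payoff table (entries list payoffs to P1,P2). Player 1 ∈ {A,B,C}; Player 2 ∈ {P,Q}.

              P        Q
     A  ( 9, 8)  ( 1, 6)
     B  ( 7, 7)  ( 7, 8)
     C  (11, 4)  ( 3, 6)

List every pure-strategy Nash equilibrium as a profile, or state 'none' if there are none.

NE set: (B,Q)

(A,P): not NE [P1→C gives 11>9]
(A,Q): not NE [P1→B gives 7>1; P2→P gives 8>6]
(B,P): not NE [P1→C gives 11>7; P2→Q gives 8>7]
(B,Q): NE
(C,P): not NE [P2→Q gives 6>4]
(C,Q): not NE [P1→B gives 7>3]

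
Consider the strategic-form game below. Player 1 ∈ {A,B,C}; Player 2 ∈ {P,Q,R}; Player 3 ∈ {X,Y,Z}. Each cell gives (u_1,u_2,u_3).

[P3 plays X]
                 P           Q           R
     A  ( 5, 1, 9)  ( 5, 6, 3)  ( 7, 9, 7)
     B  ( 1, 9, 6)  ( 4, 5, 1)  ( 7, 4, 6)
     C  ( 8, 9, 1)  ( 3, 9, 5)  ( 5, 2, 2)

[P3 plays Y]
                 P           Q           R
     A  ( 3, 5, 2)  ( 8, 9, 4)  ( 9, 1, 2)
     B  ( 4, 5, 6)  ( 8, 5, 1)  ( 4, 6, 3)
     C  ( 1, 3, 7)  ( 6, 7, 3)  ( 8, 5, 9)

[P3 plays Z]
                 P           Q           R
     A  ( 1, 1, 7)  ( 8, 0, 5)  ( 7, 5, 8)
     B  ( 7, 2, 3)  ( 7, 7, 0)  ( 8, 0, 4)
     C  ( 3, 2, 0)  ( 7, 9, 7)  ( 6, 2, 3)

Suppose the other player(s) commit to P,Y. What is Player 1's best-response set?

u_1(A vs P,Y) = 3
u_1(B vs P,Y) = 4
u_1(C vs P,Y) = 1
max payoff 4 at {B}

argmax u_1 = {B}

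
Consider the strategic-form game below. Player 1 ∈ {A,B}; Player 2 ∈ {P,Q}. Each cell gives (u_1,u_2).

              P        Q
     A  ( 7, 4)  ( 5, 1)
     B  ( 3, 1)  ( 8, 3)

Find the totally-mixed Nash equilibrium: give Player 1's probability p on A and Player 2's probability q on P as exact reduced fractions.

(p,q) = (2/5, 3/7)

P1 indiff ⇒ q·7+(1-q)·5 = q·3+(1-q)·8 ⇒ q(4) = (1-q)(3) ⇒ q = 3/7
P2 indiff ⇒ p·4+(1-p)·1 = p·1+(1-p)·3 ⇒ p(3) = (1-p)(2) ⇒ p = 2/5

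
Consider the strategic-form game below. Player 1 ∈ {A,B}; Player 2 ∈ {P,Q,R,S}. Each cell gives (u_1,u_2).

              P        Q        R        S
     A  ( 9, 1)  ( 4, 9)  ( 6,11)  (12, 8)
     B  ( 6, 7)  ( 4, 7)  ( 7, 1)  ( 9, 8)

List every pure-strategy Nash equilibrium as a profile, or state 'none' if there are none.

Equilibria: none

(A,P): not NE [P2→R gives 11>1]
(A,Q): not NE [P2→R gives 11>9]
(A,R): not NE [P1→B gives 7>6]
(A,S): not NE [P2→R gives 11>8]
(B,P): not NE [P1→A gives 9>6; P2→S gives 8>7]
(B,Q): not NE [P2→S gives 8>7]
(B,R): not NE [P2→S gives 8>1]
(B,S): not NE [P1→A gives 12>9]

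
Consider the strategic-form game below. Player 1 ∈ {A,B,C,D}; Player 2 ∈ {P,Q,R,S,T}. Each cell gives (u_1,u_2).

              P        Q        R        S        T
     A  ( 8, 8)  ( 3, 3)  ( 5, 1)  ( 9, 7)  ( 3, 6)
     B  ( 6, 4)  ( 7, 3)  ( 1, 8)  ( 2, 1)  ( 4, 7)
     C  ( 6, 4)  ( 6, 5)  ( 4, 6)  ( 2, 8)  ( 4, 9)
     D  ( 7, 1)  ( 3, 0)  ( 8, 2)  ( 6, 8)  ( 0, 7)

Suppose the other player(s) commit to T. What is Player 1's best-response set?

u_1(A vs T) = 3
u_1(B vs T) = 4
u_1(C vs T) = 4
u_1(D vs T) = 0
max payoff 4 at {B,C}

BR_1 = {B,C}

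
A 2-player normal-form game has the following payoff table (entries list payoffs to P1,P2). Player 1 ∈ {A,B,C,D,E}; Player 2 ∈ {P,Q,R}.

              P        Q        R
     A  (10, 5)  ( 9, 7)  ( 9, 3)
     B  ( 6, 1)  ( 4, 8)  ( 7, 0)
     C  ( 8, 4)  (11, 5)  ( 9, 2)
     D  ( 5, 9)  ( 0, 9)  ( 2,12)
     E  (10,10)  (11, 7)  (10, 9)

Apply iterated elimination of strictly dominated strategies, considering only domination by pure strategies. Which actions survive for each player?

Survivors P1:{A,C,E} P2:{P,Q}

P1 drop B (A beats it: P:10>6 Q:9>4 R:9>7)
P1 drop D (A beats it: P:10>5 Q:9>0 R:9>2)
P2 drop R (P beats it: A:5>3 C:4>2 E:10>9)
P1→{A,C,E} P2→{P,Q}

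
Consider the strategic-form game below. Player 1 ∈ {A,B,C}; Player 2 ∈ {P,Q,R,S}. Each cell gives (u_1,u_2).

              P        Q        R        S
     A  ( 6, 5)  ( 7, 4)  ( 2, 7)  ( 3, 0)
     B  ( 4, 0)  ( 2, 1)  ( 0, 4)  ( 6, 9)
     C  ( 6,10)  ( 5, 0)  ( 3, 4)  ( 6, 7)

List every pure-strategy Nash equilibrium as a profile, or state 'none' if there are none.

(A,P): not NE [P2→R gives 7>5]
(A,Q): not NE [P2→R gives 7>4]
(A,R): not NE [P1→C gives 3>2]
(A,S): not NE [P1→C gives 6>3; P2→R gives 7>0]
(B,P): not NE [P1→C gives 6>4; P2→S gives 9>0]
(B,Q): not NE [P1→A gives 7>2; P2→S gives 9>1]
(B,R): not NE [P1→C gives 3>0; P2→S gives 9>4]
(B,S): NE
(C,P): NE
(C,Q): not NE [P1→A gives 7>5; P2→P gives 10>0]
(C,R): not NE [P2→P gives 10>4]
(C,S): not NE [P2→P gives 10>7]

Nash profiles: (B,S), (C,P)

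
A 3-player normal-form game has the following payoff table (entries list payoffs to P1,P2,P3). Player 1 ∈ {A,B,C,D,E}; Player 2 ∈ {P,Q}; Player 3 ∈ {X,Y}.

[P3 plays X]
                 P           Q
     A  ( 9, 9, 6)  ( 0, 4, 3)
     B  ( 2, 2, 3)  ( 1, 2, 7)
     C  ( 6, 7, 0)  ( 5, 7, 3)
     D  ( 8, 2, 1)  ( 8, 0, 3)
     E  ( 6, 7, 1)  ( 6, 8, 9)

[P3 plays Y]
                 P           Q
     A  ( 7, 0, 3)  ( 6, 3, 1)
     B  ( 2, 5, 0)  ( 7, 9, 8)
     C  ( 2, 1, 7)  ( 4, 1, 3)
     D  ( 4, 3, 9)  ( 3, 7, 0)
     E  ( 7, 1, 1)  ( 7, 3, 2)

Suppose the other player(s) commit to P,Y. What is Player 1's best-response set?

P1 best: {A,E}

u_1(A vs P,Y) = 7
u_1(B vs P,Y) = 2
u_1(C vs P,Y) = 2
u_1(D vs P,Y) = 4
u_1(E vs P,Y) = 7
max payoff 7 at {A,E}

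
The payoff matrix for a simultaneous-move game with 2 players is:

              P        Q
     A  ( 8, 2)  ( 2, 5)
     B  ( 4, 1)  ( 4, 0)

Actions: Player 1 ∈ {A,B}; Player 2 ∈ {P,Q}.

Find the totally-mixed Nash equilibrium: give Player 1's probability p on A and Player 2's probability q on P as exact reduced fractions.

p=1/4, q=1/3

P1 indiff ⇒ q·8+(1-q)·2 = q·4+(1-q)·4 ⇒ q(4) = (1-q)(2) ⇒ q = 1/3
P2 indiff ⇒ p·2+(1-p)·1 = p·5+(1-p)·0 ⇒ p(-3) = (1-p)(-1) ⇒ p = 1/4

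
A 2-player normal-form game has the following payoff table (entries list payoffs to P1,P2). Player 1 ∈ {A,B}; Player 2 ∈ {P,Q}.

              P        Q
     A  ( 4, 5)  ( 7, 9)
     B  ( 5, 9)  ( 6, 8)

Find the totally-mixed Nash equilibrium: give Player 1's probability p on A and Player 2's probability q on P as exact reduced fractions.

(p,q) = (1/5, 1/2)

P1 indiff ⇒ q·4+(1-q)·7 = q·5+(1-q)·6 ⇒ q(-1) = (1-q)(-1) ⇒ q = 1/2
P2 indiff ⇒ p·5+(1-p)·9 = p·9+(1-p)·8 ⇒ p(-4) = (1-p)(-1) ⇒ p = 1/5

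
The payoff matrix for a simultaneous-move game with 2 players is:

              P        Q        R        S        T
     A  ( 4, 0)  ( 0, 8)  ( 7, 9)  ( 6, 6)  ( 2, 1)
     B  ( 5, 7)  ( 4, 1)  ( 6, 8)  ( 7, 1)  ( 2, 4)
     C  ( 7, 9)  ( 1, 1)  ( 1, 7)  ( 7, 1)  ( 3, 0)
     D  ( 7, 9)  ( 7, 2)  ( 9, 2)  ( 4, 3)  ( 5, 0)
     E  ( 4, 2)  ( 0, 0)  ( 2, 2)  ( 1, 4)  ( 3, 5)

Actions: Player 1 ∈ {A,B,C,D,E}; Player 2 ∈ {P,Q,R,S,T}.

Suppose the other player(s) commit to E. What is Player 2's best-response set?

u_2(P vs E) = 2
u_2(Q vs E) = 0
u_2(R vs E) = 2
u_2(S vs E) = 4
u_2(T vs E) = 5
max payoff 5 at {T}

BR_2 = {T}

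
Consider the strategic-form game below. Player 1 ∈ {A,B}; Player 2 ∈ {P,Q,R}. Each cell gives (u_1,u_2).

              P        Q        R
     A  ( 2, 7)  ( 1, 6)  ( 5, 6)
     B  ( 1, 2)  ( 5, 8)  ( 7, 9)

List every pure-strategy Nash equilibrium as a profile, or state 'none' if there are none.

Nash profiles: (A,P), (B,R)

(A,P): NE
(A,Q): not NE [P1→B gives 5>1; P2→P gives 7>6]
(A,R): not NE [P1→B gives 7>5; P2→P gives 7>6]
(B,P): not NE [P1→A gives 2>1; P2→R gives 9>2]
(B,Q): not NE [P2→R gives 9>8]
(B,R): NE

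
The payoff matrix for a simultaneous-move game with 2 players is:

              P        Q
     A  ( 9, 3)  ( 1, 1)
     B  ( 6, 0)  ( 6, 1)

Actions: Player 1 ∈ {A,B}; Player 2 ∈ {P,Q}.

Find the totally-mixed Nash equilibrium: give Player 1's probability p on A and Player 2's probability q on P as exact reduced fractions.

p=1/3, q=5/8

P1 indiff ⇒ q·9+(1-q)·1 = q·6+(1-q)·6 ⇒ q(3) = (1-q)(5) ⇒ q = 5/8
P2 indiff ⇒ p·3+(1-p)·0 = p·1+(1-p)·1 ⇒ p(2) = (1-p)(1) ⇒ p = 1/3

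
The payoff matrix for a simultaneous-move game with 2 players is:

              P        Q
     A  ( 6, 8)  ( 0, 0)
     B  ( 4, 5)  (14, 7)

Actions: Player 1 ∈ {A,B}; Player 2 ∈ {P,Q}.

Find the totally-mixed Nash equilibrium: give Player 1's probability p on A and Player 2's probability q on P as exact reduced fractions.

P1 indiff ⇒ q·6+(1-q)·0 = q·4+(1-q)·14 ⇒ q(2) = (1-q)(14) ⇒ q = 7/8
P2 indiff ⇒ p·8+(1-p)·5 = p·0+(1-p)·7 ⇒ p(8) = (1-p)(2) ⇒ p = 1/5

P1 mixes 1/5 on A; P2 mixes 7/8 on P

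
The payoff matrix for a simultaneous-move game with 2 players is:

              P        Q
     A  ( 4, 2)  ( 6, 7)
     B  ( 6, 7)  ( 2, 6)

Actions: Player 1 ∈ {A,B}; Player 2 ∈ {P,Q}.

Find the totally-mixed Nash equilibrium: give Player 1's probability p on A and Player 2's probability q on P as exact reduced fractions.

p=1/6, q=2/3

P1 indiff ⇒ q·4+(1-q)·6 = q·6+(1-q)·2 ⇒ q(-2) = (1-q)(-4) ⇒ q = 2/3
P2 indiff ⇒ p·2+(1-p)·7 = p·7+(1-p)·6 ⇒ p(-5) = (1-p)(-1) ⇒ p = 1/6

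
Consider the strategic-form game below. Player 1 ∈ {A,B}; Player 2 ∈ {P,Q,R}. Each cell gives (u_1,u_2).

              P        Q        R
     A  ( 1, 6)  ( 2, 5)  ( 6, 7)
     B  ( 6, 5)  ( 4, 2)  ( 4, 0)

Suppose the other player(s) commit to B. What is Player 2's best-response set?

u_2(P vs B) = 5
u_2(Q vs B) = 2
u_2(R vs B) = 0
max payoff 5 at {P}

P2 best: {P}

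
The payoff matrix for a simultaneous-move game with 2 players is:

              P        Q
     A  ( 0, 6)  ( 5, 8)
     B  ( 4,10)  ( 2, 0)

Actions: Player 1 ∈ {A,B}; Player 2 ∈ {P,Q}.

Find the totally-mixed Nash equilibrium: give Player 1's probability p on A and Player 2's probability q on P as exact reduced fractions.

P1 mixes 5/6 on A; P2 mixes 3/7 on P

P1 indiff ⇒ q·0+(1-q)·5 = q·4+(1-q)·2 ⇒ q(-4) = (1-q)(-3) ⇒ q = 3/7
P2 indiff ⇒ p·6+(1-p)·10 = p·8+(1-p)·0 ⇒ p(-2) = (1-p)(-10) ⇒ p = 5/6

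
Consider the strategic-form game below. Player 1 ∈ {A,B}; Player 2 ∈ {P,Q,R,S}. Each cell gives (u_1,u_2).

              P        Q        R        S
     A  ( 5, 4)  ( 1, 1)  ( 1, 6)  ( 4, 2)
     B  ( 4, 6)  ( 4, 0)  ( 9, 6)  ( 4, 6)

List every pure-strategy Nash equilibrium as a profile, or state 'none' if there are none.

(A,P): not NE [P2→R gives 6>4]
(A,Q): not NE [P1→B gives 4>1; P2→R gives 6>1]
(A,R): not NE [P1→B gives 9>1]
(A,S): not NE [P2→R gives 6>2]
(B,P): not NE [P1→A gives 5>4]
(B,Q): not NE [P2→S gives 6>0]
(B,R): NE
(B,S): NE

PSNE = {(B,R), (B,S)}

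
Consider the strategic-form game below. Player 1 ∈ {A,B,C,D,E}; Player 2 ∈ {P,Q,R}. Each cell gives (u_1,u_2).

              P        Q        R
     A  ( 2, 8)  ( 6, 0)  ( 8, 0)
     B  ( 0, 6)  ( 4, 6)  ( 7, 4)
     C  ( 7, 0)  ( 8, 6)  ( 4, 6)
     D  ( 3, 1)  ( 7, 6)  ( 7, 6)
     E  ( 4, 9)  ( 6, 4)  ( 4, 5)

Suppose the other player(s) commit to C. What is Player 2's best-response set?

argmax u_2 = {Q,R}

u_2(P vs C) = 0
u_2(Q vs C) = 6
u_2(R vs C) = 6
max payoff 6 at {Q,R}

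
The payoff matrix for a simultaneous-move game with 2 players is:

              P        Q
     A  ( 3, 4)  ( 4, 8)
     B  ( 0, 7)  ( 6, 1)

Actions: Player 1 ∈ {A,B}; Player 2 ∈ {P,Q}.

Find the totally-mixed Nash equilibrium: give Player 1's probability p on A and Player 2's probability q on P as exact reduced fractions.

P1 indiff ⇒ q·3+(1-q)·4 = q·0+(1-q)·6 ⇒ q(3) = (1-q)(2) ⇒ q = 2/5
P2 indiff ⇒ p·4+(1-p)·7 = p·8+(1-p)·1 ⇒ p(-4) = (1-p)(-6) ⇒ p = 3/5

p=3/5, q=2/5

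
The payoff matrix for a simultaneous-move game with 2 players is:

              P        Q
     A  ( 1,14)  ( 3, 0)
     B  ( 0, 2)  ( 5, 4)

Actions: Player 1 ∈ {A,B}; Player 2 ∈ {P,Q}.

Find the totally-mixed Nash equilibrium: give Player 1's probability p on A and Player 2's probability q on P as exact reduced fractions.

P1 indiff ⇒ q·1+(1-q)·3 = q·0+(1-q)·5 ⇒ q(1) = (1-q)(2) ⇒ q = 2/3
P2 indiff ⇒ p·14+(1-p)·2 = p·0+(1-p)·4 ⇒ p(14) = (1-p)(2) ⇒ p = 1/8

P1 mixes 1/8 on A; P2 mixes 2/3 on P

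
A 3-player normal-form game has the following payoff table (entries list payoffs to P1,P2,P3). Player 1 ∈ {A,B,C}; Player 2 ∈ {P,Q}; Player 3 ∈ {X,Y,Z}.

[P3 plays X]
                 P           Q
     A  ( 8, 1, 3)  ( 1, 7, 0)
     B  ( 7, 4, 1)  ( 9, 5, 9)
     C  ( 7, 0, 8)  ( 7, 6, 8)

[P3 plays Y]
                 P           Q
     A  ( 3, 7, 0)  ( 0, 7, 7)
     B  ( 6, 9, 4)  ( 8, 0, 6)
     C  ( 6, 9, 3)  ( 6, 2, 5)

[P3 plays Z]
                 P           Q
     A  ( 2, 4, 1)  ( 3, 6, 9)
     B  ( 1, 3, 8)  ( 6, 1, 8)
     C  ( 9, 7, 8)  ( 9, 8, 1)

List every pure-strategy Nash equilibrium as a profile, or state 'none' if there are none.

PSNE = {(B,Q,X)}

(A,P,X): not NE [P2→Q gives 7>1]
(A,P,Y): not NE [P1→C gives 6>3; P3→X gives 3>0]
(A,P,Z): not NE [P1→C gives 9>2; P2→Q gives 6>4; P3→X gives 3>1]
(A,Q,X): not NE [P1→B gives 9>1; P3→Z gives 9>0]
(A,Q,Y): not NE [P1→B gives 8>0; P3→Z gives 9>7]
(A,Q,Z): not NE [P1→C gives 9>3]
(B,P,X): not NE [P1→A gives 8>7; P2→Q gives 5>4; P3→Z gives 8>1]
(B,P,Y): not NE [P3→Z gives 8>4]
(B,P,Z): not NE [P1→C gives 9>1]
(B,Q,X): NE
(B,Q,Y): not NE [P2→P gives 9>0; P3→X gives 9>6]
(B,Q,Z): not NE [P1→C gives 9>6; P2→P gives 3>1; P3→X gives 9>8]
(C,P,X): not NE [P1→A gives 8>7; P2→Q gives 6>0]
(C,P,Y): not NE [P3→Z gives 8>3]
(C,P,Z): not NE [P2→Q gives 8>7]
(C,Q,X): not NE [P1→B gives 9>7]
(C,Q,Y): not NE [P1→B gives 8>6; P2→P gives 9>2; P3→X gives 8>5]
(C,Q,Z): not NE [P3→X gives 8>1]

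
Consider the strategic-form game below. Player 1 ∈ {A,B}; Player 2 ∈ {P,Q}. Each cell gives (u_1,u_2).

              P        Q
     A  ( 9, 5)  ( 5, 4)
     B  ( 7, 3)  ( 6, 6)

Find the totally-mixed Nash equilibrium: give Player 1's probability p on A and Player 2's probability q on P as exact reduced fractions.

(p,q) = (3/4, 1/3)

P1 indiff ⇒ q·9+(1-q)·5 = q·7+(1-q)·6 ⇒ q(2) = (1-q)(1) ⇒ q = 1/3
P2 indiff ⇒ p·5+(1-p)·3 = p·4+(1-p)·6 ⇒ p(1) = (1-p)(3) ⇒ p = 3/4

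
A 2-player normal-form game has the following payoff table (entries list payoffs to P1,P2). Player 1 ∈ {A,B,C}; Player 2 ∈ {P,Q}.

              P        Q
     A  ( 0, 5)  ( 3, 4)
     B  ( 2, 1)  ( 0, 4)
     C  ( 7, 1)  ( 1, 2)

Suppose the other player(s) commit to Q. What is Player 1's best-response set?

BR_1 = {A}

u_1(A vs Q) = 3
u_1(B vs Q) = 0
u_1(C vs Q) = 1
max payoff 3 at {A}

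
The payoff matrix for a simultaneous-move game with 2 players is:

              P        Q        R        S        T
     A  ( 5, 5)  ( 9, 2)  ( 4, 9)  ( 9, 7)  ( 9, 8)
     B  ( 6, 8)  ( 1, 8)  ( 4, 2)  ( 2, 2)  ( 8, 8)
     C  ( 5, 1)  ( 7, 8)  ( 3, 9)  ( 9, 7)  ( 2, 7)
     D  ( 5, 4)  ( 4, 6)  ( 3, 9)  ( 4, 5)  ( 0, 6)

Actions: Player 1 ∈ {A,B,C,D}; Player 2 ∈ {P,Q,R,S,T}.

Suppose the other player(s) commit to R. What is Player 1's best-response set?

argmax u_1 = {A,B}

u_1(A vs R) = 4
u_1(B vs R) = 4
u_1(C vs R) = 3
u_1(D vs R) = 3
max payoff 4 at {A,B}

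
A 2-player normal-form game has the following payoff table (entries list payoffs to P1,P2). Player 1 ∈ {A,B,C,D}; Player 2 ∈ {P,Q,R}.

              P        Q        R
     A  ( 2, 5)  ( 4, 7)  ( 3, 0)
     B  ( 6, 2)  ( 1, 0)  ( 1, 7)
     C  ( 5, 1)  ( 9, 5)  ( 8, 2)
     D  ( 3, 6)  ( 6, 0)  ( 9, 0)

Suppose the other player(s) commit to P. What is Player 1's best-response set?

u_1(A vs P) = 2
u_1(B vs P) = 6
u_1(C vs P) = 5
u_1(D vs P) = 3
max payoff 6 at {B}

argmax u_1 = {B}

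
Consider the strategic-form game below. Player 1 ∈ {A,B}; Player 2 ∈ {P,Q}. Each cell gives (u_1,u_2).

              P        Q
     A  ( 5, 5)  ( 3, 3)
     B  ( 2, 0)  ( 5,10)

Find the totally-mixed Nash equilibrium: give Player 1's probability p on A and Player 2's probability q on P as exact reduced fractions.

(p,q) = (5/6, 2/5)

P1 indiff ⇒ q·5+(1-q)·3 = q·2+(1-q)·5 ⇒ q(3) = (1-q)(2) ⇒ q = 2/5
P2 indiff ⇒ p·5+(1-p)·0 = p·3+(1-p)·10 ⇒ p(2) = (1-p)(10) ⇒ p = 5/6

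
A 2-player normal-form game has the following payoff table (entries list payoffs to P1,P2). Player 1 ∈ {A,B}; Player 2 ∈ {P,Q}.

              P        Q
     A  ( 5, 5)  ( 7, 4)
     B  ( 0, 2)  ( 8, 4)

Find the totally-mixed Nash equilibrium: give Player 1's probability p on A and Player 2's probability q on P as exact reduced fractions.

p=2/3, q=1/6

P1 indiff ⇒ q·5+(1-q)·7 = q·0+(1-q)·8 ⇒ q(5) = (1-q)(1) ⇒ q = 1/6
P2 indiff ⇒ p·5+(1-p)·2 = p·4+(1-p)·4 ⇒ p(1) = (1-p)(2) ⇒ p = 2/3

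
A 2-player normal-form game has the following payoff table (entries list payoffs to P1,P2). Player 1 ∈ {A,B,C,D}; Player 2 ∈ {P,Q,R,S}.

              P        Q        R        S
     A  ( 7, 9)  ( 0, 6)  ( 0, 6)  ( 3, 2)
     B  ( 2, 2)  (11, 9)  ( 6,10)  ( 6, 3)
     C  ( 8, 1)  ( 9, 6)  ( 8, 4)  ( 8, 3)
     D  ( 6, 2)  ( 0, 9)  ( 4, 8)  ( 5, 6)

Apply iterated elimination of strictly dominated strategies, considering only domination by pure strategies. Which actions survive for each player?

Survivors P1:{B,C} P2:{Q,R}

P1 drop A (C beats it: P:8>7 Q:9>0 R:8>0 S:8>3)
P1 drop D (C beats it: P:8>6 Q:9>0 R:8>4 S:8>5)
P2 drop P (Q beats it: B:9>2 C:6>1)
P2 drop S (Q beats it: B:9>3 C:6>3)
P1→{B,C} P2→{Q,R}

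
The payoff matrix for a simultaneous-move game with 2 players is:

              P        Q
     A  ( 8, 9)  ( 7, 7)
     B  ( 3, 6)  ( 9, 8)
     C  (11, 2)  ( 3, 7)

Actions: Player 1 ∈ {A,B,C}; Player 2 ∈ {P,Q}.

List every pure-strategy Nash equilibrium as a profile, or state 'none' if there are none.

NE set: (B,Q)

(A,P): not NE [P1→C gives 11>8]
(A,Q): not NE [P1→B gives 9>7; P2→P gives 9>7]
(B,P): not NE [P1→C gives 11>3; P2→Q gives 8>6]
(B,Q): NE
(C,P): not NE [P2→Q gives 7>2]
(C,Q): not NE [P1→B gives 9>3]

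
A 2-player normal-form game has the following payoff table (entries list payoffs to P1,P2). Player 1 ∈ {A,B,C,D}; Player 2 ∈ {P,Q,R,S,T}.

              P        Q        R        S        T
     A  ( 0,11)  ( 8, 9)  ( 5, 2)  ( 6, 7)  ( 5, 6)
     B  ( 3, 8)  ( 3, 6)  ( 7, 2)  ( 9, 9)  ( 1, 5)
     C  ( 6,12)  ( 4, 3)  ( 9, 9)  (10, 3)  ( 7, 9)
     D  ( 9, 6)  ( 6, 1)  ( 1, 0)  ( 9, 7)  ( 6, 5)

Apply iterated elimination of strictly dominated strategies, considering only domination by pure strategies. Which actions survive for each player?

P1 drop B (C beats it: P:6>3 Q:4>3 R:9>7 S:10>9 T:7>1)
P2 drop Q (P beats it: A:11>9 C:12>3 D:6>1)
P1 drop A (C beats it: P:6>0 R:9>5 S:10>6 T:7>5)
P2 drop R (P beats it: C:12>9 D:6>0)
P2 drop T (P beats it: C:12>9 D:6>5)
P1→{C,D} P2→{P,S}

Remaining: P1:{C,D} P2:{P,S}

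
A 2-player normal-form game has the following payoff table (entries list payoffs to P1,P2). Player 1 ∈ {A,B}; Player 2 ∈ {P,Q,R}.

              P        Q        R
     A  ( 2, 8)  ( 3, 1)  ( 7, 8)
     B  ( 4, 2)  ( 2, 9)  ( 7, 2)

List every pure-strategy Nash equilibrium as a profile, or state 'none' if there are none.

(A,P): not NE [P1→B gives 4>2]
(A,Q): not NE [P2→R gives 8>1]
(A,R): NE
(B,P): not NE [P2→Q gives 9>2]
(B,Q): not NE [P1→A gives 3>2]
(B,R): not NE [P2→Q gives 9>2]

Nash profiles: (A,R)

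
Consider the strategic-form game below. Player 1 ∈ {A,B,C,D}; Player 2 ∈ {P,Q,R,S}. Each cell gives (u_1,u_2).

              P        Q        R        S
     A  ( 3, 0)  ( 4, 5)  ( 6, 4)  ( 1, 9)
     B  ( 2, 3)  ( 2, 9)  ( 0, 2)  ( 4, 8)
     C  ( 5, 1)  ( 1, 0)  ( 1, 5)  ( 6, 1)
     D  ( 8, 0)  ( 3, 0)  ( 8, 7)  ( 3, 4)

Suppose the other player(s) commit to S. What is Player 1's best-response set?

argmax u_1 = {C}

u_1(A vs S) = 1
u_1(B vs S) = 4
u_1(C vs S) = 6
u_1(D vs S) = 3
max payoff 6 at {C}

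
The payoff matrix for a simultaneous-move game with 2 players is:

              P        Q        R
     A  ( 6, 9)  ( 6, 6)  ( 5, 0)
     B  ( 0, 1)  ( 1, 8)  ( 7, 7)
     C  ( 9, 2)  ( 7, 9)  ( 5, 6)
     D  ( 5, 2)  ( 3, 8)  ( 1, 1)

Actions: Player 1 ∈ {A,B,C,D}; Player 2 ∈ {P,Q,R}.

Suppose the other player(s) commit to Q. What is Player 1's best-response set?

u_1(A vs Q) = 6
u_1(B vs Q) = 1
u_1(C vs Q) = 7
u_1(D vs Q) = 3
max payoff 7 at {C}

BR_1 = {C}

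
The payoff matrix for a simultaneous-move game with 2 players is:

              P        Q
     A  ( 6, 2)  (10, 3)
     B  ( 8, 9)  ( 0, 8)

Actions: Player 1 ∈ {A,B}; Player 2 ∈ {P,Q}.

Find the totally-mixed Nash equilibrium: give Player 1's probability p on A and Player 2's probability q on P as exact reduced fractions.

P1 indiff ⇒ q·6+(1-q)·10 = q·8+(1-q)·0 ⇒ q(-2) = (1-q)(-10) ⇒ q = 5/6
P2 indiff ⇒ p·2+(1-p)·9 = p·3+(1-p)·8 ⇒ p(-1) = (1-p)(-1) ⇒ p = 1/2

P1 mixes 1/2 on A; P2 mixes 5/6 on P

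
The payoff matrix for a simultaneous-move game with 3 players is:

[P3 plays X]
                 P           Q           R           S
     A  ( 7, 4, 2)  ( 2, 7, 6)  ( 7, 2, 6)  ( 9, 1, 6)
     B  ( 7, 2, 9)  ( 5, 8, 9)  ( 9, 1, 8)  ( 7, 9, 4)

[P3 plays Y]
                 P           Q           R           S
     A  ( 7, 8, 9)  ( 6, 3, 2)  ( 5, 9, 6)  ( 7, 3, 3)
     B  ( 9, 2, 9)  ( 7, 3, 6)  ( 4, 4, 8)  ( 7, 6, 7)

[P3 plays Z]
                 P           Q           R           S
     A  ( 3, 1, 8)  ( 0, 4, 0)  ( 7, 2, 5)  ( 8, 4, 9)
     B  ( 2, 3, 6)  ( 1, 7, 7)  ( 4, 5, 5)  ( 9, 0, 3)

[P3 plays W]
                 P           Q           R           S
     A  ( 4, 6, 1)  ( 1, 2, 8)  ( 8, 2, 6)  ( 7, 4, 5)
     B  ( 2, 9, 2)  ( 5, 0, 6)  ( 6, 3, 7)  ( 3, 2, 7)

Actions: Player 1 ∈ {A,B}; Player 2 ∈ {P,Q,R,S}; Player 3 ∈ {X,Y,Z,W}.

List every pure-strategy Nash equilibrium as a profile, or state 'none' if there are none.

(A,P,X): not NE [P2→Q gives 7>4; P3→Y gives 9>2]
(A,P,Y): not NE [P1→B gives 9>7; P2→R gives 9>8]
(A,P,Z): not NE [P2→S gives 4>1; P3→Y gives 9>8]
(A,P,W): not NE [P3→Y gives 9>1]
(A,Q,X): not NE [P1→B gives 5>2; P3→W gives 8>6]
(A,Q,Y): not NE [P1→B gives 7>6; P2→R gives 9>3; P3→W gives 8>2]
(A,Q,Z): not NE [P1→B gives 1>0; P3→W gives 8>0]
(A,Q,W): not NE [P1→B gives 5>1; P2→P gives 6>2]
(A,R,X): not NE [P1→B gives 9>7; P2→Q gives 7>2]
(A,R,Y): NE
(A,R,Z): not NE [P2→S gives 4>2; P3→W gives 6>5]
(A,R,W): not NE [P2→P gives 6>2]
(A,S,X): not NE [P2→Q gives 7>1; P3→Z gives 9>6]
(A,S,Y): not NE [P2→R gives 9>3; P3→Z gives 9>3]
(A,S,Z): not NE [P1→B gives 9>8]
(A,S,W): not NE [P2→P gives 6>4; P3→Z gives 9>5]
(B,P,X): not NE [P2→S gives 9>2]
(B,P,Y): not NE [P2→S gives 6>2]
(B,P,Z): not NE [P1→A gives 3>2; P2→Q gives 7>3; P3→Y gives 9>6]
(B,P,W): not NE [P1→A gives 4>2; P3→Y gives 9>2]
(B,Q,X): not NE [P2→S gives 9>8]
(B,Q,Y): not NE [P2→S gives 6>3; P3→X gives 9>6]
(B,Q,Z): not NE [P3→X gives 9>7]
(B,Q,W): not NE [P2→P gives 9>0; P3→X gives 9>6]
(B,R,X): not NE [P2→S gives 9>1]
(B,R,Y): not NE [P1→A gives 5>4; P2→S gives 6>4]
(B,R,Z): not NE [P1→A gives 7>4; P2→Q gives 7>5; P3→Y gives 8>5]
(B,R,W): not NE [P1→A gives 8>6; P2→P gives 9>3; P3→Y gives 8>7]
(B,S,X): not NE [P1→A gives 9>7; P3→W gives 7>4]
(B,S,Y): NE
(B,S,Z): not NE [P2→Q gives 7>0; P3→W gives 7>3]
(B,S,W): not NE [P1→A gives 7>3; P2→P gives 9>2]

Nash profiles: (A,R,Y), (B,S,Y)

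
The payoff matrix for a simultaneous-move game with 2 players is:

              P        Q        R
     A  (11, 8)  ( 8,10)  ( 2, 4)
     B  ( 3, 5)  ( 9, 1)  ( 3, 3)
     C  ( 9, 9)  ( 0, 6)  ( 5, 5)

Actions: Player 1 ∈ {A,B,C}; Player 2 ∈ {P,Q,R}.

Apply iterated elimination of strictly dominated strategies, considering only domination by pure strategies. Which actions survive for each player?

P2 drop R (P beats it: A:8>4 B:5>3 C:9>5)
P1 drop C (A beats it: P:11>9 Q:8>0)
P1→{A,B} P2→{P,Q}

IESDS → P1:{A,B} P2:{P,Q}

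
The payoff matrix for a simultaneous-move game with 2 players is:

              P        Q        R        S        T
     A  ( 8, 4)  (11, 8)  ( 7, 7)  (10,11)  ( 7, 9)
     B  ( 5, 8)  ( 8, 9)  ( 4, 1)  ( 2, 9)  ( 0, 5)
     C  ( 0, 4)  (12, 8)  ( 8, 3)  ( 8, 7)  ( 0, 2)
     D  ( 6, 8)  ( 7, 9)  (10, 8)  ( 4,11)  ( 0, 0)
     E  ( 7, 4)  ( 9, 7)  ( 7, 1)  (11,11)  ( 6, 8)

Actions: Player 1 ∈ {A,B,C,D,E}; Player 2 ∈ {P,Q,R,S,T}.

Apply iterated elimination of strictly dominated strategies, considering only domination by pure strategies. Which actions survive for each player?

P1 drop B (A beats it: P:8>5 Q:11>8 R:7>4 S:10>2 T:7>0)
P2 drop P (Q beats it: A:8>4 C:8>4 D:9>8 E:7>4)
P2 drop R (Q beats it: A:8>7 C:8>3 D:9>8 E:7>1)
P1 drop D (A beats it: Q:11>7 S:10>4 T:7>0)
P2 drop T (S beats it: A:11>9 C:7>2 E:11>8)
P1→{A,C,E} P2→{Q,S}

Survivors P1:{A,C,E} P2:{Q,S}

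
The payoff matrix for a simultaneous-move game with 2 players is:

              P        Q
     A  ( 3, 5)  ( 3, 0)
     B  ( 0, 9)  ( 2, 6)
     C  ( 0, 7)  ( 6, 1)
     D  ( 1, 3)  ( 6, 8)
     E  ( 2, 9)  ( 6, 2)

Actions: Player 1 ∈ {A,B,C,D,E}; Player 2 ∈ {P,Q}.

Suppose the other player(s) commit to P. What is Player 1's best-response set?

argmax u_1 = {A}

u_1(A vs P) = 3
u_1(B vs P) = 0
u_1(C vs P) = 0
u_1(D vs P) = 1
u_1(E vs P) = 2
max payoff 3 at {A}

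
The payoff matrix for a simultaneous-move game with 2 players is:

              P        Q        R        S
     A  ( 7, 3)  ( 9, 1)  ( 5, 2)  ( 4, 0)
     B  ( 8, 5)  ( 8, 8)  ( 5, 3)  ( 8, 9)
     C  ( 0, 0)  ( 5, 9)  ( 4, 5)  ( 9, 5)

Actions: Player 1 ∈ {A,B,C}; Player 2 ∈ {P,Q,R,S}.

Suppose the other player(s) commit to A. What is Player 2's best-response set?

u_2(P vs A) = 3
u_2(Q vs A) = 1
u_2(R vs A) = 2
u_2(S vs A) = 0
max payoff 3 at {P}

BR_2 = {P}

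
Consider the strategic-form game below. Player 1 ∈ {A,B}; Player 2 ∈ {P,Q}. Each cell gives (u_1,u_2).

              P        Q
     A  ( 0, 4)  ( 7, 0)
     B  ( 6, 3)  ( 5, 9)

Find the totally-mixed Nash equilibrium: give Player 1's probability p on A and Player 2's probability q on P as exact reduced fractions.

P1 indiff ⇒ q·0+(1-q)·7 = q·6+(1-q)·5 ⇒ q(-6) = (1-q)(-2) ⇒ q = 1/4
P2 indiff ⇒ p·4+(1-p)·3 = p·0+(1-p)·9 ⇒ p(4) = (1-p)(6) ⇒ p = 3/5

p=3/5, q=1/4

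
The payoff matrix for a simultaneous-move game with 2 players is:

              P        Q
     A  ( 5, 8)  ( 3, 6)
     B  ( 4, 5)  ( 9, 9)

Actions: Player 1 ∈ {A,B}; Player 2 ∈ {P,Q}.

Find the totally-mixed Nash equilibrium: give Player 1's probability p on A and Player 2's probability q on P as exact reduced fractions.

(p,q) = (2/3, 6/7)

P1 indiff ⇒ q·5+(1-q)·3 = q·4+(1-q)·9 ⇒ q(1) = (1-q)(6) ⇒ q = 6/7
P2 indiff ⇒ p·8+(1-p)·5 = p·6+(1-p)·9 ⇒ p(2) = (1-p)(4) ⇒ p = 2/3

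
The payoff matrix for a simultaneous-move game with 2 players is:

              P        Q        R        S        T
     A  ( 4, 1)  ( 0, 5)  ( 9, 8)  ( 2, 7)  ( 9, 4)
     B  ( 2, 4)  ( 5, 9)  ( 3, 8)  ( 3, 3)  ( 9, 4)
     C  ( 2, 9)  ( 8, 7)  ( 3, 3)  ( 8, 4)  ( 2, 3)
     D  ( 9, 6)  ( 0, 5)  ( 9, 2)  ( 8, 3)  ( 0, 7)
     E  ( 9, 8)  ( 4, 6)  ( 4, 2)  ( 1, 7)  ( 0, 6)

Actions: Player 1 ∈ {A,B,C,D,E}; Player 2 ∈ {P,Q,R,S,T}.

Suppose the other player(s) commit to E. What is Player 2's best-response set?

u_2(P vs E) = 8
u_2(Q vs E) = 6
u_2(R vs E) = 2
u_2(S vs E) = 7
u_2(T vs E) = 6
max payoff 8 at {P}

BR_2 = {P}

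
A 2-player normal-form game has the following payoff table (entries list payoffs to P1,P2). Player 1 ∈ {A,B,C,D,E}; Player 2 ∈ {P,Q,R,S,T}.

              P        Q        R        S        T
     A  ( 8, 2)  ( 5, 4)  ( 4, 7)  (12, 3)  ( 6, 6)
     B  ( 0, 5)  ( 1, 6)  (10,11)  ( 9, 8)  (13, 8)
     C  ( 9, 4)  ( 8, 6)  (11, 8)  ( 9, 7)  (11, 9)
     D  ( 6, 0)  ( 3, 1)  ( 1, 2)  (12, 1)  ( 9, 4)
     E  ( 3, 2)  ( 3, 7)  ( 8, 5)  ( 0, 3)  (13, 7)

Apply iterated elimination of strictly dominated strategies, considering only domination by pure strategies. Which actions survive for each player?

Remaining: P1:{B,C,E} P2:{Q,R,T}

P2 drop P (Q beats it: A:4>2 B:6>5 C:6>4 D:1>0 E:7>2)
P2 drop S (R beats it: A:7>3 B:11>8 C:8>7 D:2>1 E:5>3)
P1 drop A (C beats it: Q:8>5 R:11>4 T:11>6)
P1 drop D (C beats it: Q:8>3 R:11>1 T:11>9)
P1→{B,C,E} P2→{Q,R,T}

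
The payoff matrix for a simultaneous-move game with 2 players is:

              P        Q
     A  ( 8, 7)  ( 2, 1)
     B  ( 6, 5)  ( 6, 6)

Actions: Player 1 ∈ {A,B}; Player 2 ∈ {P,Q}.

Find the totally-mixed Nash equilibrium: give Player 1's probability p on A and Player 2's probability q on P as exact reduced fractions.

P1 indiff ⇒ q·8+(1-q)·2 = q·6+(1-q)·6 ⇒ q(2) = (1-q)(4) ⇒ q = 2/3
P2 indiff ⇒ p·7+(1-p)·5 = p·1+(1-p)·6 ⇒ p(6) = (1-p)(1) ⇒ p = 1/7

p=1/7, q=2/3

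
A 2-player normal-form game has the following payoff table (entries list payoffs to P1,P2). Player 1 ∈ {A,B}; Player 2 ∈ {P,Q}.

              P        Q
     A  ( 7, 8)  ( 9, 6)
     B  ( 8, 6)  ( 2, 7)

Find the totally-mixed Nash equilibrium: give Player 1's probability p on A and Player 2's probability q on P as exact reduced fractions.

p=1/3, q=7/8

P1 indiff ⇒ q·7+(1-q)·9 = q·8+(1-q)·2 ⇒ q(-1) = (1-q)(-7) ⇒ q = 7/8
P2 indiff ⇒ p·8+(1-p)·6 = p·6+(1-p)·7 ⇒ p(2) = (1-p)(1) ⇒ p = 1/3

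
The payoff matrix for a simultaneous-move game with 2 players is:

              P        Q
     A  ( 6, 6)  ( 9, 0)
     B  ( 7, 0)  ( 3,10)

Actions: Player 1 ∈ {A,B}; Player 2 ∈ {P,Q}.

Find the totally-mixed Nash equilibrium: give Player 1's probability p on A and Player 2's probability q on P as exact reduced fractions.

P1 indiff ⇒ q·6+(1-q)·9 = q·7+(1-q)·3 ⇒ q(-1) = (1-q)(-6) ⇒ q = 6/7
P2 indiff ⇒ p·6+(1-p)·0 = p·0+(1-p)·10 ⇒ p(6) = (1-p)(10) ⇒ p = 5/8

P1 mixes 5/8 on A; P2 mixes 6/7 on P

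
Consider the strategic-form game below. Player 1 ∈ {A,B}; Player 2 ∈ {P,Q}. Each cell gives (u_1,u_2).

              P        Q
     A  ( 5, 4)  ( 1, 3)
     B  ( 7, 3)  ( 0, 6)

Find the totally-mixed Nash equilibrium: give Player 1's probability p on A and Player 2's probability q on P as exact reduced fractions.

P1 indiff ⇒ q·5+(1-q)·1 = q·7+(1-q)·0 ⇒ q(-2) = (1-q)(-1) ⇒ q = 1/3
P2 indiff ⇒ p·4+(1-p)·3 = p·3+(1-p)·6 ⇒ p(1) = (1-p)(3) ⇒ p = 3/4

P1 mixes 3/4 on A; P2 mixes 1/3 on P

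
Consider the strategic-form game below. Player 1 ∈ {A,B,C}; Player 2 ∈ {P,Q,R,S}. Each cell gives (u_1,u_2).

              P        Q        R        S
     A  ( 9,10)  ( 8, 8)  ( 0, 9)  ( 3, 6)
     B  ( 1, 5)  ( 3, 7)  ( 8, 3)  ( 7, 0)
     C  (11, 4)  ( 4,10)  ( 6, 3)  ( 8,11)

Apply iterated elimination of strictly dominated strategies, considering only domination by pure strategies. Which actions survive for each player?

Survivors P1:{A,C} P2:{P,Q,S}

P2 drop R (P beats it: A:10>9 B:5>3 C:4>3)
P1 drop B (C beats it: P:11>1 Q:4>3 S:8>7)
P1→{A,C} P2→{P,Q,S}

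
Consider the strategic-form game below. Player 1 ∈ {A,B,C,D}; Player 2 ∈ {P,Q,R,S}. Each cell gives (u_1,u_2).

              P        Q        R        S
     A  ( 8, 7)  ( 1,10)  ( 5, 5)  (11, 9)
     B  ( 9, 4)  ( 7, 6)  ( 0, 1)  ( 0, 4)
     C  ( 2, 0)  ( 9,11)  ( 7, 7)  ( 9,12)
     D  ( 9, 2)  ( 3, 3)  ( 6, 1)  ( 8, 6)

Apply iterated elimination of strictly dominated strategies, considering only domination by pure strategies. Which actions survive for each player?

P2 drop P (Q beats it: A:10>7 B:6>4 C:11>0 D:3>2)
P1 drop B (C beats it: Q:9>7 R:7>0 S:9>0)
P1 drop D (C beats it: Q:9>3 R:7>6 S:9>8)
P2 drop R (Q beats it: A:10>5 C:11>7)
P1→{A,C} P2→{Q,S}

Remaining: P1:{A,C} P2:{Q,S}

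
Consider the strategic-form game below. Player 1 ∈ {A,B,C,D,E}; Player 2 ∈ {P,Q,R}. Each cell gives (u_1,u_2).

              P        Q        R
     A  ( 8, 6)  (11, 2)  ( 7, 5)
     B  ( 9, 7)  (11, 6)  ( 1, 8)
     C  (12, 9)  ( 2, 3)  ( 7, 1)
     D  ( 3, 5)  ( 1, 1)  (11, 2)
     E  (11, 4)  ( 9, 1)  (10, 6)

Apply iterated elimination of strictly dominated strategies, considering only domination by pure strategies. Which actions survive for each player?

Remaining: P1:{C,D,E} P2:{P,R}

P2 drop Q (P beats it: A:6>2 B:7>6 C:9>3 D:5>1 E:4>1)
P1 drop A (E beats it: P:11>8 R:10>7)
P1 drop B (C beats it: P:12>9 R:7>1)
P1→{C,D,E} P2→{P,R}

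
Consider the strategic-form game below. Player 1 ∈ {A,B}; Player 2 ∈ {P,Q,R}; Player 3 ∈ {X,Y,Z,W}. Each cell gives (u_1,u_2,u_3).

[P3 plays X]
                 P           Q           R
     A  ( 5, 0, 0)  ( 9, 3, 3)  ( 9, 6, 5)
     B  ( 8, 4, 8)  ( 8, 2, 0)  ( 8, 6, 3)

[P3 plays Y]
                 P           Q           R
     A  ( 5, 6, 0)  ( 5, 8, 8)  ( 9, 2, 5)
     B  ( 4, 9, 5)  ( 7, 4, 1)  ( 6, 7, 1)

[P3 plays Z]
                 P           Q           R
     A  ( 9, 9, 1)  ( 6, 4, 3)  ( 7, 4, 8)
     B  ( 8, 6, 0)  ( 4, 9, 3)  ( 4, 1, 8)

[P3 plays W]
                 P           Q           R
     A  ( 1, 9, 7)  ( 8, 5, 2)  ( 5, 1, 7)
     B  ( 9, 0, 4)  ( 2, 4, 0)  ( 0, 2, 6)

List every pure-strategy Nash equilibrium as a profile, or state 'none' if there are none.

(A,P,X): not NE [P1→B gives 8>5; P2→R gives 6>0; P3→W gives 7>0]
(A,P,Y): not NE [P2→Q gives 8>6; P3→W gives 7>0]
(A,P,Z): not NE [P3→W gives 7>1]
(A,P,W): not NE [P1→B gives 9>1]
(A,Q,X): not NE [P2→R gives 6>3; P3→Y gives 8>3]
(A,Q,Y): not NE [P1→B gives 7>5]
(A,Q,Z): not NE [P2→P gives 9>4; P3→Y gives 8>3]
(A,Q,W): not NE [P2→P gives 9>5; P3→Y gives 8>2]
(A,R,X): not NE [P3→Z gives 8>5]
(A,R,Y): not NE [P2→Q gives 8>2; P3→Z gives 8>5]
(A,R,Z): not NE [P2→P gives 9>4]
(A,R,W): not NE [P2→P gives 9>1; P3→Z gives 8>7]
(B,P,X): not NE [P2→R gives 6>4]
(B,P,Y): not NE [P1→A gives 5>4; P3→X gives 8>5]
(B,P,Z): not NE [P1→A gives 9>8; P2→Q gives 9>6; P3→X gives 8>0]
(B,P,W): not NE [P2→Q gives 4>0; P3→X gives 8>4]
(B,Q,X): not NE [P1→A gives 9>8; P2→R gives 6>2; P3→Z gives 3>0]
(B,Q,Y): not NE [P2→P gives 9>4; P3→Z gives 3>1]
(B,Q,Z): not NE [P1→A gives 6>4]
(B,Q,W): not NE [P1→A gives 8>2; P3→Z gives 3>0]
(B,R,X): not NE [P1→A gives 9>8; P3→Z gives 8>3]
(B,R,Y): not NE [P1→A gives 9>6; P2→P gives 9>7; P3→Z gives 8>1]
(B,R,Z): not NE [P1→A gives 7>4; P2→Q gives 9>1]
(B,R,W): not NE [P1→A gives 5>0; P2→Q gives 4>2; P3→Z gives 8>6]

Equilibria: none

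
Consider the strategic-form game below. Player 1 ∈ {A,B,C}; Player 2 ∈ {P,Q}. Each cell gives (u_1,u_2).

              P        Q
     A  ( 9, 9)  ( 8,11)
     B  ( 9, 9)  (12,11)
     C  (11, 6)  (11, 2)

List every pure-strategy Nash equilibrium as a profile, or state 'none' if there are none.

NE set: (B,Q), (C,P)

(A,P): not NE [P1→C gives 11>9; P2→Q gives 11>9]
(A,Q): not NE [P1→B gives 12>8]
(B,P): not NE [P1→C gives 11>9; P2→Q gives 11>9]
(B,Q): NE
(C,P): NE
(C,Q): not NE [P1→B gives 12>11; P2→P gives 6>2]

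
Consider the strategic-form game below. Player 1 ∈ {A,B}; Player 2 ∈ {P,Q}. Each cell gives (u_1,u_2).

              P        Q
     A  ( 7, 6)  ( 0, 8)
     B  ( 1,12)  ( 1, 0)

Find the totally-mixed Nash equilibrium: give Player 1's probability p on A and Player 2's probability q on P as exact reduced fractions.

p=6/7, q=1/7

P1 indiff ⇒ q·7+(1-q)·0 = q·1+(1-q)·1 ⇒ q(6) = (1-q)(1) ⇒ q = 1/7
P2 indiff ⇒ p·6+(1-p)·12 = p·8+(1-p)·0 ⇒ p(-2) = (1-p)(-12) ⇒ p = 6/7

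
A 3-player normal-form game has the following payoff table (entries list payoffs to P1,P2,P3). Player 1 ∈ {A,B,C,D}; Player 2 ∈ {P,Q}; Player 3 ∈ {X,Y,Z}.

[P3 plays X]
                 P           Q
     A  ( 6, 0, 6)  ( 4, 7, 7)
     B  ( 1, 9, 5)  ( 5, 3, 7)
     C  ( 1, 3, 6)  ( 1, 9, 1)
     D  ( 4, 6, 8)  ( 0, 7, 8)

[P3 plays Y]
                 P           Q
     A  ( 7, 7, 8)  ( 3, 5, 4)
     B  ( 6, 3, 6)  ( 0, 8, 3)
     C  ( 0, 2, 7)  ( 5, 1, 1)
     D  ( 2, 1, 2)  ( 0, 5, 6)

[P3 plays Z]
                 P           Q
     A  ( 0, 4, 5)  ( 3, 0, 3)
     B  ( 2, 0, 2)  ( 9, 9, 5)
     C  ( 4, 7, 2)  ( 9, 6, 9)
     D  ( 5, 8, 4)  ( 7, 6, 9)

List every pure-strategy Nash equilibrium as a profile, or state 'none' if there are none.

NE set: (A,P,Y)

(A,P,X): not NE [P2→Q gives 7>0; P3→Y gives 8>6]
(A,P,Y): NE
(A,P,Z): not NE [P1→D gives 5>0; P3→Y gives 8>5]
(A,Q,X): not NE [P1→B gives 5>4]
(A,Q,Y): not NE [P1→C gives 5>3; P2→P gives 7>5; P3→X gives 7>4]
(A,Q,Z): not NE [P1→C gives 9>3; P2→P gives 4>0; P3→X gives 7>3]
(B,P,X): not NE [P1→A gives 6>1; P3→Y gives 6>5]
(B,P,Y): not NE [P1→A gives 7>6; P2→Q gives 8>3]
(B,P,Z): not NE [P1→D gives 5>2; P2→Q gives 9>0; P3→Y gives 6>2]
(B,Q,X): not NE [P2→P gives 9>3]
(B,Q,Y): not NE [P1→C gives 5>0; P3→X gives 7>3]
(B,Q,Z): not NE [P3→X gives 7>5]
(C,P,X): not NE [P1→A gives 6>1; P2→Q gives 9>3; P3→Y gives 7>6]
(C,P,Y): not NE [P1→A gives 7>0]
(C,P,Z): not NE [P1→D gives 5>4; P3→Y gives 7>2]
(C,Q,X): not NE [P1→B gives 5>1; P3→Z gives 9>1]
(C,Q,Y): not NE [P2→P gives 2>1; P3→Z gives 9>1]
(C,Q,Z): not NE [P2→P gives 7>6]
(D,P,X): not NE [P1→A gives 6>4; P2→Q gives 7>6]
(D,P,Y): not NE [P1→A gives 7>2; P2→Q gives 5>1; P3→X gives 8>2]
(D,P,Z): not NE [P3→X gives 8>4]
(D,Q,X): not NE [P1→B gives 5>0; P3→Z gives 9>8]
(D,Q,Y): not NE [P1→C gives 5>0; P3→Z gives 9>6]
(D,Q,Z): not NE [P1→C gives 9>7; P2→P gives 8>6]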